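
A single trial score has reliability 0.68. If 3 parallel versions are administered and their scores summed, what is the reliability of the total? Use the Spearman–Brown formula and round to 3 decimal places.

0.864

ρ_k = kρ / (1 + (k−1)ρ) = 3·0.68 / (1 + 2·0.68) = 2.040 / 2.360 = 0.864.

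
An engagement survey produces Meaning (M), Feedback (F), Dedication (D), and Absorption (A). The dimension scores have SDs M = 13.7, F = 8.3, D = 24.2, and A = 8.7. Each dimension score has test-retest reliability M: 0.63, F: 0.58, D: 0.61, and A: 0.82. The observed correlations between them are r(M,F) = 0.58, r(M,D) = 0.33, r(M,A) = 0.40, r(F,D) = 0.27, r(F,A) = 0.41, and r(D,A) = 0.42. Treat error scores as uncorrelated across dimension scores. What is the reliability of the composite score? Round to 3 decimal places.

0.801

Var(M+F+D+A) = 13.7² + 8.3² + 24.2² + 8.7² + 2·[13.7·8.3·0.58 + 13.7·24.2·0.33 + 13.7·8.7·0.40 + 8.3·24.2·0.27 + 8.3·8.7·0.41 + 24.2·8.7·0.42] = 917.91 + 790.602 = 1708.51.
With uncorrelated errors the cross-covariances are all true-score covariance, so they carry over unchanged; only the diagonal terms shrink to ρᵢσᵢ².
True-score variance = [13.7²·0.63 + 8.3²·0.58 + 24.2²·0.61 + 8.7²·0.82] + 790.602 = 577.507 + 790.602 = 1368.11.
Reliability = 1368.11 / 1708.51 = 0.801.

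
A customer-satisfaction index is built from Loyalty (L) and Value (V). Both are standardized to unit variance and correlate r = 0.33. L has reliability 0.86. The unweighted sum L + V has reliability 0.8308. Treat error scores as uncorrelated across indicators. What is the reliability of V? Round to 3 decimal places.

0.690

Var(L+V) = 2 + 2·0.33 = 2.660.
True-score variance = ρ_L + ρ_V + 2·0.33, so 0.8308 = (0.86 + ρ_V + 0.66) / 2.660.
ρ_V = 0.8308·2.660 − 0.86 − 0.66 = 0.690.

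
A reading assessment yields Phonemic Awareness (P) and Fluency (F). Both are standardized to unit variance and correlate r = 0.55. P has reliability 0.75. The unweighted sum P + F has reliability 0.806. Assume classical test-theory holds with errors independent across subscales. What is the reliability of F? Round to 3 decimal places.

0.649

Var(P+F) = 2 + 2·0.55 = 3.100.
True-score variance = ρ_P + ρ_F + 2·0.55, so 0.806 = (0.75 + ρ_F + 1.10) / 3.100.
ρ_F = 0.806·3.100 − 0.75 − 1.10 = 0.649.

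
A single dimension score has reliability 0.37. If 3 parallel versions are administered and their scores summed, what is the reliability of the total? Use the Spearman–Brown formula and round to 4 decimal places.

0.6379

ρ_k = kρ / (1 + (k−1)ρ) = 3·0.37 / (1 + 2·0.37) = 1.110 / 1.740 = 0.6379.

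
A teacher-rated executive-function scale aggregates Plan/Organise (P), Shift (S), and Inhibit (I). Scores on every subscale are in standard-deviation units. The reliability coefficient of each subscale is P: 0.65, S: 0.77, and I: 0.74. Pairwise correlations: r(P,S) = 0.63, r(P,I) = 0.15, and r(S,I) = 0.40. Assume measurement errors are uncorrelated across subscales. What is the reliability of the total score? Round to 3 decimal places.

Var(P+S+I) = 3 + 2·[0.63 + 0.15 + 0.40] = 3 + 2.36 = 5.36.
Because errors are independent across components, Cov(Tᵢ,Tⱼ) = Cov(Xᵢ,Xⱼ); the off-diagonal part of the true-score variance is the same as above.
True-score variance = [0.65 + 0.77 + 0.74] + 2.36 = 2.16 + 2.36 = 4.52.
Reliability = 4.52 / 5.36 = 0.843.

0.843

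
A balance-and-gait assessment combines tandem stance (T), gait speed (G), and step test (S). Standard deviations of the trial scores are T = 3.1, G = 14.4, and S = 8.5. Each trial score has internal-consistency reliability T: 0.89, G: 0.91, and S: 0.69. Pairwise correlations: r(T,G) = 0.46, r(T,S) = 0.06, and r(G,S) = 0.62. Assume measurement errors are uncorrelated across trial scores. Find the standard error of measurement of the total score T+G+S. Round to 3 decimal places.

6.490

Var(total) = 289.22 + 196.007 = 485.227.
True-score variance = 247.103 + 196.007 = 443.11, so reliability = 0.9132.
Error variance = 485.227 − 443.11 = 42.117; SEM = √42.117 = 6.490.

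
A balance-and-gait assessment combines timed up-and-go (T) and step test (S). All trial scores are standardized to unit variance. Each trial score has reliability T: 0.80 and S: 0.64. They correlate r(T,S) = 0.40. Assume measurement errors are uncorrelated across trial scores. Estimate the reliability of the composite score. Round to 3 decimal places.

0.800

Var(T+S) = 2 + 2·[0.40] = 2 + 0.8 = 2.8.
Under uncorrelated errors the observed covariances equal the true-score covariances, so only the own-variance terms attenuate.
True-score variance = [0.80 + 0.64] + 0.8 = 1.44 + 0.8 = 2.24.
Reliability = 2.24 / 2.8 = 0.800.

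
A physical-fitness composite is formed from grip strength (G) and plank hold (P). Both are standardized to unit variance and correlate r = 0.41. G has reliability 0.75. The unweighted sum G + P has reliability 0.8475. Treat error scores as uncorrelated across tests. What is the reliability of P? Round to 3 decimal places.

Var(G+P) = 2 + 2·0.41 = 2.820.
True-score variance = ρ_G + ρ_P + 2·0.41, so 0.8475 = (0.75 + ρ_P + 0.82) / 2.820.
ρ_P = 0.8475·2.820 − 0.75 − 0.82 = 0.820.

0.820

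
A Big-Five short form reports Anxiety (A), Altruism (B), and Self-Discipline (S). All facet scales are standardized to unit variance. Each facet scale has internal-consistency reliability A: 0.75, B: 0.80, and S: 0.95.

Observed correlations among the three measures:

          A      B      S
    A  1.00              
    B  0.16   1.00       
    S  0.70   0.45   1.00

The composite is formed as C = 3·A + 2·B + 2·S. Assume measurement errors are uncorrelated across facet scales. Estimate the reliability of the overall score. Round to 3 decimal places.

0.895

Var(C) = 3² + 2² + 2² + 2·[6·0.16 + 6·0.70 + 4·0.45] = 17 + 13.92 = 30.92.
With uncorrelated errors the cross-covariances are all true-score covariance, so they carry over unchanged; only the diagonal terms shrink to ρᵢσᵢ².
True-score variance = [3²·0.75 + 2²·0.80 + 2²·0.95] + 13.92 = 13.75 + 13.92 = 27.67.
Reliability = 27.67 / 30.92 = 0.895.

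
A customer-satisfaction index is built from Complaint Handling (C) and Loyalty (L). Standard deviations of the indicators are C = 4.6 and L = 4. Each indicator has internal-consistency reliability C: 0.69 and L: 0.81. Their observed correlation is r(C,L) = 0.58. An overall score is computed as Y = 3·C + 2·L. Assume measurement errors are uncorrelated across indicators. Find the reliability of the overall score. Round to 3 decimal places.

Var(Y) = 3²·4.6² + 2²·4² + 2·[6·4.6·4·0.58] = 254.44 + 128.064 = 382.504.
Under uncorrelated errors the observed covariances equal the true-score covariances, so only the own-variance terms attenuate.
True-score variance = [3²·4.6²·0.69 + 2²·4²·0.81] + 128.064 = 183.244 + 128.064 = 311.308.
Reliability = 311.308 / 382.504 = 0.814.

0.814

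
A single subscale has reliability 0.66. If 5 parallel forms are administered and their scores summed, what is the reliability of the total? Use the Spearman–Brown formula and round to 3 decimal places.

0.907

ρ_k = kρ / (1 + (k−1)ρ) = 5·0.66 / (1 + 4·0.66) = 3.300 / 3.640 = 0.907.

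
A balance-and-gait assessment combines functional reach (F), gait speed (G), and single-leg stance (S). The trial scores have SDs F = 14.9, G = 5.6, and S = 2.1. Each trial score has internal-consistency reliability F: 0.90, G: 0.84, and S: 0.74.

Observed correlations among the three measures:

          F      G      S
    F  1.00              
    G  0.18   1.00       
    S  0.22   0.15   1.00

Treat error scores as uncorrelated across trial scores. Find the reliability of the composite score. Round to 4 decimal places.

0.9070

Var(F+G+S) = 14.9² + 5.6² + 2.1² + 2·[14.9·5.6·0.18 + 14.9·2.1·0.22 + 5.6·2.1·0.15] = 257.78 + 47.334 = 305.114.
With uncorrelated errors the cross-covariances are all true-score covariance, so they carry over unchanged; only the diagonal terms shrink to ρᵢσᵢ².
True-score variance = [14.9²·0.90 + 5.6²·0.84 + 2.1²·0.74] + 47.334 = 229.415 + 47.334 = 276.749.
Reliability = 276.749 / 305.114 = 0.9070.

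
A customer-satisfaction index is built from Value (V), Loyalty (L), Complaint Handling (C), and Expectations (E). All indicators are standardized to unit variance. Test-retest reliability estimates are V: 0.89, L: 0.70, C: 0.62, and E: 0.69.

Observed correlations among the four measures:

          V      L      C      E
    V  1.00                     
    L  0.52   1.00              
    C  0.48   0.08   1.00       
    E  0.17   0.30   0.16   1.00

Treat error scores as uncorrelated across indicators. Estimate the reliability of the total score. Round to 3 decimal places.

0.852

Var(V+L+C+E) = 4 + 2·[0.52 + 0.48 + 0.17 + 0.08 + 0.30 + 0.16] = 4 + 3.42 = 7.42.
Under uncorrelated errors the observed covariances equal the true-score covariances, so only the own-variance terms attenuate.
True-score variance = [0.89 + 0.70 + 0.62 + 0.69] + 3.42 = 2.9 + 3.42 = 6.32.
Reliability = 6.32 / 7.42 = 0.852.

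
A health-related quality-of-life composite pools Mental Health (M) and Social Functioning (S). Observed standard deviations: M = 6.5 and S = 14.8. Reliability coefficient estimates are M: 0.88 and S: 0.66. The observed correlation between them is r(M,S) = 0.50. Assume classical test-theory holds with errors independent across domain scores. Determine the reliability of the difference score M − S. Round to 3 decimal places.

0.518

Var(M−S) = 6.5² + 14.8² − 2·6.5·14.8·0.50 = 261.29 − 96.2 = 165.09.
Under uncorrelated errors the observed covariances equal the true-score covariances, so only the own-variance terms attenuate.
True-score variance = [6.5²·0.88 + 14.8²·0.66] − 96.2 = 181.746 − 96.2 = 85.5464.
Reliability = 85.5464 / 165.09 = 0.518.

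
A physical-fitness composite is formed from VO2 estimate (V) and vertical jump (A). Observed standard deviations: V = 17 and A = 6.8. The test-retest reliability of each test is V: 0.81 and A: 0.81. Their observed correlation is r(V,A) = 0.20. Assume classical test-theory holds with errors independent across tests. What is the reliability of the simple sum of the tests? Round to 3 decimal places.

Var(V+A) = 17² + 6.8² + 2·[17·6.8·0.20] = 335.24 + 46.24 = 381.48.
Because errors are independent across components, Cov(Tᵢ,Tⱼ) = Cov(Xᵢ,Xⱼ); the off-diagonal part of the true-score variance is the same as above.
True-score variance = [17²·0.81 + 6.8²·0.81] + 46.24 = 271.544 + 46.24 = 317.784.
Reliability = 317.784 / 381.48 = 0.833.

0.833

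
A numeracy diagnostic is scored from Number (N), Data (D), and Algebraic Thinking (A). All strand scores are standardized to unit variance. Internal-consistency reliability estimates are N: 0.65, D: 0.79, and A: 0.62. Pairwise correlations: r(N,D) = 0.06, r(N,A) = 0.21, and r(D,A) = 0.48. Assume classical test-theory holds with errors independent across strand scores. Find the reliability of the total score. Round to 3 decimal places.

0.791

Var(N+D+A) = 3 + 2·[0.06 + 0.21 + 0.48] = 3 + 1.5 = 4.5.
Because errors are independent across components, Cov(Tᵢ,Tⱼ) = Cov(Xᵢ,Xⱼ); the off-diagonal part of the true-score variance is the same as above.
True-score variance = [0.65 + 0.79 + 0.62] + 1.5 = 2.06 + 1.5 = 3.56.
Reliability = 3.56 / 4.5 = 0.791.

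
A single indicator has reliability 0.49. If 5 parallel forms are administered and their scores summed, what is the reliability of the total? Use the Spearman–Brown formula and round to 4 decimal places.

ρ_k = kρ / (1 + (k−1)ρ) = 5·0.49 / (1 + 4·0.49) = 2.450 / 2.960 = 0.8277.

0.8277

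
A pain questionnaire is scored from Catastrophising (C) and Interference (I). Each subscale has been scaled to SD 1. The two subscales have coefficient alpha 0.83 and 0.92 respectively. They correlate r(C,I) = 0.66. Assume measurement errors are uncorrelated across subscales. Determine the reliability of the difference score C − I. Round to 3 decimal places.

0.632

Var(C−I) = 1 + 1 − 2·0.66 = 2 − 1.32 = 0.68.
Under uncorrelated errors the observed covariances equal the true-score covariances, so only the own-variance terms attenuate.
True-score variance = [0.83 + 0.92] − 1.32 = 1.75 − 1.32 = 0.43.
Reliability = 0.43 / 0.68 = 0.632.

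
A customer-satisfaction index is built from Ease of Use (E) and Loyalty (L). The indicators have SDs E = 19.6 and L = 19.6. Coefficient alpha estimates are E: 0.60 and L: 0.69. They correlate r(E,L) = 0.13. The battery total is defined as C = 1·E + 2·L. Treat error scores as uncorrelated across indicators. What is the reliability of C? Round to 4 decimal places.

0.7029

Var(C) = 19.6² + 2²·19.6² + 2·[2·19.6·19.6·0.13] = 1920.8 + 199.763 = 2120.56.
With uncorrelated errors the cross-covariances are all true-score covariance, so they carry over unchanged; only the diagonal terms shrink to ρᵢσᵢ².
True-score variance = [19.6²·0.60 + 2²·19.6²·0.69] + 199.763 = 1290.78 + 199.763 = 1490.54.
Reliability = 1490.54 / 2120.56 = 0.7029.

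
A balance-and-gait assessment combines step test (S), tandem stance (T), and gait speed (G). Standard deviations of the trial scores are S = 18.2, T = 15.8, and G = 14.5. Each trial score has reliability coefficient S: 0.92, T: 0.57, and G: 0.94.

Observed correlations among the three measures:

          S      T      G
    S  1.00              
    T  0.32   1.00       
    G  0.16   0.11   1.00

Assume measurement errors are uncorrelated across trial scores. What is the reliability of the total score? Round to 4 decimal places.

0.8681

Var(S+T+G) = 18.2² + 15.8² + 14.5² + 2·[18.2·15.8·0.32 + 18.2·14.5·0.16 + 15.8·14.5·0.11] = 791.13 + 318.888 = 1110.02.
With uncorrelated errors the cross-covariances are all true-score covariance, so they carry over unchanged; only the diagonal terms shrink to ρᵢσᵢ².
True-score variance = [18.2²·0.92 + 15.8²·0.57 + 14.5²·0.94] + 318.888 = 644.671 + 318.888 = 963.559.
Reliability = 963.559 / 1110.02 = 0.8681.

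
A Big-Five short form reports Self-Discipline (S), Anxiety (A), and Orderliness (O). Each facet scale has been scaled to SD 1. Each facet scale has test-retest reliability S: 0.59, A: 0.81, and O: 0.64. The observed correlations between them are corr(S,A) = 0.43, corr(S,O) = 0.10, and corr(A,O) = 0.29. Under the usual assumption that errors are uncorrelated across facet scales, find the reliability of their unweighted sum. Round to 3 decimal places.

0.793

Var(S+A+O) = 3 + 2·[0.43 + 0.10 + 0.29] = 3 + 1.64 = 4.64.
Because errors are independent across components, Cov(Tᵢ,Tⱼ) = Cov(Xᵢ,Xⱼ); the off-diagonal part of the true-score variance is the same as above.
True-score variance = [0.59 + 0.81 + 0.64] + 1.64 = 2.04 + 1.64 = 3.68.
Reliability = 3.68 / 4.64 = 0.793.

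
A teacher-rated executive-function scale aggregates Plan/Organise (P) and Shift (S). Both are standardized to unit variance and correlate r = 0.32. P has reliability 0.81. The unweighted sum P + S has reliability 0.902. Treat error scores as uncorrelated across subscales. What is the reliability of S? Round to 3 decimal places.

Var(P+S) = 2 + 2·0.32 = 2.640.
True-score variance = ρ_P + ρ_S + 2·0.32, so 0.902 = (0.81 + ρ_S + 0.64) / 2.640.
ρ_S = 0.902·2.640 − 0.81 − 0.64 = 0.931.

0.931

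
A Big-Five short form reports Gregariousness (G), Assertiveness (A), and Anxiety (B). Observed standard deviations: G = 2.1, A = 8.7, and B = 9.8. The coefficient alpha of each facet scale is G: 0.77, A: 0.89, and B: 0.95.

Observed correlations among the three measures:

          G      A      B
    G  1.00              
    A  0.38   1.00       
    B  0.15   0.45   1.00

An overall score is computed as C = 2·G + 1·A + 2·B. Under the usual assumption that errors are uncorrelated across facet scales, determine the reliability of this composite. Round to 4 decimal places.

0.9538

Var(C) = 2²·2.1² + 8.7² + 2²·9.8² + 2·[2·2.1·8.7·0.38 + 4·2.1·9.8·0.15 + 2·8.7·9.8·0.45] = 477.49 + 205.934 = 683.424.
Under uncorrelated errors the observed covariances equal the true-score covariances, so only the own-variance terms attenuate.
True-score variance = [2²·2.1²·0.77 + 8.7²·0.89 + 2²·9.8²·0.95] + 205.934 = 445.899 + 205.934 = 651.833.
Reliability = 651.833 / 683.424 = 0.9538.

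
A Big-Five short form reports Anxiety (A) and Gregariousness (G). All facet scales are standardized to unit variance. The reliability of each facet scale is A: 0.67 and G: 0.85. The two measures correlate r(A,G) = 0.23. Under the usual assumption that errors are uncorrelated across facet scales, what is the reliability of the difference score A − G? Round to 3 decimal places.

0.688

Var(A−G) = 1 + 1 − 2·0.23 = 2 − 0.46 = 1.54.
Under uncorrelated errors the observed covariances equal the true-score covariances, so only the own-variance terms attenuate.
True-score variance = [0.67 + 0.85] − 0.46 = 1.52 − 0.46 = 1.06.
Reliability = 1.06 / 1.54 = 0.688.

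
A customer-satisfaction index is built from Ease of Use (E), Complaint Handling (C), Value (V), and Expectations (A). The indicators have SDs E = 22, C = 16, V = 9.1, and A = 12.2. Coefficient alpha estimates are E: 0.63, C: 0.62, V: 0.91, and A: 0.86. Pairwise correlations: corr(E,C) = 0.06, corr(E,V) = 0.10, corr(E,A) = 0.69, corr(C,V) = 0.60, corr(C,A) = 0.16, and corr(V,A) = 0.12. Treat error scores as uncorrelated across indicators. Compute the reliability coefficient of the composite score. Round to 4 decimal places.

Var(E+C+V+A) = 22² + 16² + 9.1² + 12.2² + 2·[22·16·0.06 + 22·9.1·0.10 + 22·12.2·0.69 + 16·9.1·0.60 + 16·12.2·0.16 + 9.1·12.2·0.12] = 971.65 + 716.501 = 1688.15.
Under uncorrelated errors the observed covariances equal the true-score covariances, so only the own-variance terms attenuate.
True-score variance = [22²·0.63 + 16²·0.62 + 9.1²·0.91 + 12.2²·0.86] + 716.501 = 667 + 716.501 = 1383.5.
Reliability = 1383.5 / 1688.15 = 0.8195.

0.8195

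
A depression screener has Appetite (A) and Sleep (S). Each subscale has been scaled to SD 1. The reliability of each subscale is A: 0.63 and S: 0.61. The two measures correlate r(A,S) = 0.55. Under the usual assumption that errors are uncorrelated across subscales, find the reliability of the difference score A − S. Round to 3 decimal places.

Var(A−S) = 1 + 1 − 2·0.55 = 2 − 1.1 = 0.9.
With uncorrelated errors the cross-covariances are all true-score covariance, so they carry over unchanged; only the diagonal terms shrink to ρᵢσᵢ².
True-score variance = [0.63 + 0.61] − 1.1 = 1.24 − 1.1 = 0.14.
Reliability = 0.14 / 0.9 = 0.156.

0.156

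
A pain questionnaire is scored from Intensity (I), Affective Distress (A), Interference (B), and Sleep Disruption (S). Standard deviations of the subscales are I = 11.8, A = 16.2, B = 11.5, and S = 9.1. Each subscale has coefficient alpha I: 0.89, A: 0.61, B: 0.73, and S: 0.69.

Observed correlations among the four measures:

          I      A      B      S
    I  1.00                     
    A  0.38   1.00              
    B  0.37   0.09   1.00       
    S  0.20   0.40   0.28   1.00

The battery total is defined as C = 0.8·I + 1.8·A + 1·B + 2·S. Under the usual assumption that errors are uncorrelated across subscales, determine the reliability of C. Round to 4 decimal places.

Var(C) = 0.8²·11.8² + 1.8²·16.2² + 11.5² + 2²·9.1² + 2·[1.44·11.8·16.2·0.38 + 0.8·11.8·11.5·0.37 + 1.6·11.8·9.1·0.20 + 1.8·16.2·11.5·0.09 + 3.6·16.2·9.1·0.40 + 2·11.5·9.1·0.28] = 1402.91 + 960.402 = 2363.31.
With uncorrelated errors the cross-covariances are all true-score covariance, so they carry over unchanged; only the diagonal terms shrink to ρᵢσᵢ².
True-score variance = [0.8²·11.8²·0.89 + 1.8²·16.2²·0.61 + 11.5²·0.73 + 2²·9.1²·0.69] + 960.402 = 923.096 + 960.402 = 1883.5.
Reliability = 1883.5 / 2363.31 = 0.7970.

0.7970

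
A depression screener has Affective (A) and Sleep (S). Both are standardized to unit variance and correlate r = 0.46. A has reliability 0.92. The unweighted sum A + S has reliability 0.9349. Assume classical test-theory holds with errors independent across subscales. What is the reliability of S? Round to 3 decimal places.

0.890

Var(A+S) = 2 + 2·0.46 = 2.920.
True-score variance = ρ_A + ρ_S + 2·0.46, so 0.9349 = (0.92 + ρ_S + 0.92) / 2.920.
ρ_S = 0.9349·2.920 − 0.92 − 0.92 = 0.890.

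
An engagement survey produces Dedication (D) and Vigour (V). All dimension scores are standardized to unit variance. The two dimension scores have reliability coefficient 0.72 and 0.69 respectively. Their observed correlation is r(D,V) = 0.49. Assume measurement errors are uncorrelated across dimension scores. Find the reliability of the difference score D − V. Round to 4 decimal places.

0.4216

Var(D−V) = 1 + 1 − 2·0.49 = 2 − 0.98 = 1.02.
With uncorrelated errors the cross-covariances are all true-score covariance, so they carry over unchanged; only the diagonal terms shrink to ρᵢσᵢ².
True-score variance = [0.72 + 0.69] − 0.98 = 1.41 − 0.98 = 0.43.
Reliability = 0.43 / 1.02 = 0.4216.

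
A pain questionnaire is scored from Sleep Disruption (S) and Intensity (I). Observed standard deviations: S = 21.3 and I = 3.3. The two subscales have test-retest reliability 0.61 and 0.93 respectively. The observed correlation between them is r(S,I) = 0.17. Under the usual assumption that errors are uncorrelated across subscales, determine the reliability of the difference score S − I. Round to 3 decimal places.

0.597

Var(S−I) = 21.3² + 3.3² − 2·21.3·3.3·0.17 = 464.58 − 23.8986 = 440.681.
Because errors are independent across components, Cov(Tᵢ,Tⱼ) = Cov(Xᵢ,Xⱼ); the off-diagonal part of the true-score variance is the same as above.
True-score variance = [21.3²·0.61 + 3.3²·0.93] − 23.8986 = 286.879 − 23.8986 = 262.98.
Reliability = 262.98 / 440.681 = 0.597.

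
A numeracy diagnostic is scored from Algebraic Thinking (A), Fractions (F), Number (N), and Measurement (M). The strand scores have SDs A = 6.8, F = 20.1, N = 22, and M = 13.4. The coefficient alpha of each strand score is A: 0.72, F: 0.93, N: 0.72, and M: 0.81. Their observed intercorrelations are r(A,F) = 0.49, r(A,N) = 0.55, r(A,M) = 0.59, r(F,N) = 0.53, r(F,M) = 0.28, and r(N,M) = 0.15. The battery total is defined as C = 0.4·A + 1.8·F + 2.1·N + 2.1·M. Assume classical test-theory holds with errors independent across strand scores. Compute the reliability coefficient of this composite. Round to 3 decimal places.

0.885

Var(C) = 0.4²·6.8² + 1.8²·20.1² + 2.1²·22² + 2.1²·13.4² + 2·[0.72·6.8·20.1·0.49 + 0.84·6.8·22·0.55 + 0.84·6.8·13.4·0.59 + 3.78·20.1·22·0.53 + 3.78·20.1·13.4·0.28 + 4.41·22·13.4·0.15] = 4242.69 + 3056.96 = 7299.65.
Because errors are independent across components, Cov(Tᵢ,Tⱼ) = Cov(Xᵢ,Xⱼ); the off-diagonal part of the true-score variance is the same as above.
True-score variance = [0.4²·6.8²·0.72 + 1.8²·20.1²·0.93 + 2.1²·22²·0.72 + 2.1²·13.4²·0.81] + 3056.96 = 3400.89 + 3056.96 = 6457.85.
Reliability = 6457.85 / 7299.65 = 0.885.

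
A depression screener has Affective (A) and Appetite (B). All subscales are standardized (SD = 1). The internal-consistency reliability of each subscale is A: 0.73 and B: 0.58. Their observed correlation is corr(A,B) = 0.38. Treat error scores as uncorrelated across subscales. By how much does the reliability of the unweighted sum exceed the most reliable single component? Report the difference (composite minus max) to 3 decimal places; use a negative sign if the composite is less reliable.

0.020

Var(sum) = 2 + 0.76 = 2.76; true-score variance = 1.31 + 0.76 = 2.07; composite reliability = 0.7500.
Max component reliability = 0.7300.
Difference = 0.7500 − 0.7300 = 0.020.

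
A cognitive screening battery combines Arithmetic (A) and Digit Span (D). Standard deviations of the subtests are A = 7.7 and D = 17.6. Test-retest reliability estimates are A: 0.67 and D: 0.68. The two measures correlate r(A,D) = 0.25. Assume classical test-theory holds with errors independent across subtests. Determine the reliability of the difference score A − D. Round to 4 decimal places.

Var(A−D) = 7.7² + 17.6² − 2·7.7·17.6·0.25 = 369.05 − 67.76 = 301.29.
With uncorrelated errors the cross-covariances are all true-score covariance, so they carry over unchanged; only the diagonal terms shrink to ρᵢσᵢ².
True-score variance = [7.7²·0.67 + 17.6²·0.68] − 67.76 = 250.361 − 67.76 = 182.601.
Reliability = 182.601 / 301.29 = 0.6061.

0.6061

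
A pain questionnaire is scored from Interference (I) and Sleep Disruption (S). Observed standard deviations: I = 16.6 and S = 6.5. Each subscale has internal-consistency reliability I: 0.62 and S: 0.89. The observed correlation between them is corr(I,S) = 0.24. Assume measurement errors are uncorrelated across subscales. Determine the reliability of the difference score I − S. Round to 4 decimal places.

Var(I−S) = 16.6² + 6.5² − 2·16.6·6.5·0.24 = 317.81 − 51.792 = 266.018.
With uncorrelated errors the cross-covariances are all true-score covariance, so they carry over unchanged; only the diagonal terms shrink to ρᵢσᵢ².
True-score variance = [16.6²·0.62 + 6.5²·0.89] − 51.792 = 208.45 − 51.792 = 156.658.
Reliability = 156.658 / 266.018 = 0.5889.

0.5889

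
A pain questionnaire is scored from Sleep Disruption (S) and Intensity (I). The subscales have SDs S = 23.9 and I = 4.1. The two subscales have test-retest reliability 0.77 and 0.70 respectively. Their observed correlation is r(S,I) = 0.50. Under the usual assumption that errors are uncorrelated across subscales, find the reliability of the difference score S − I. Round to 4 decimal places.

0.7216

Var(S−I) = 23.9² + 4.1² − 2·23.9·4.1·0.50 = 588.02 − 97.99 = 490.03.
With uncorrelated errors the cross-covariances are all true-score covariance, so they carry over unchanged; only the diagonal terms shrink to ρᵢσᵢ².
True-score variance = [23.9²·0.77 + 4.1²·0.70] − 97.99 = 451.599 − 97.99 = 353.609.
Reliability = 353.609 / 490.03 = 0.7216.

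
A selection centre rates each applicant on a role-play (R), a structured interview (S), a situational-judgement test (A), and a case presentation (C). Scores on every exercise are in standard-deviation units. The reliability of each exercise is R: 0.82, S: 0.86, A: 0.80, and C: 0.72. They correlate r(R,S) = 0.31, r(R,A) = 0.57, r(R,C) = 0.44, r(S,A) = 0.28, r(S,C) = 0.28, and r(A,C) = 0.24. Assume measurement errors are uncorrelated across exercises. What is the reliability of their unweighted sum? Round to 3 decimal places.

Var(R+S+A+C) = 4 + 2·[0.31 + 0.57 + 0.44 + 0.28 + 0.28 + 0.24] = 4 + 4.24 = 8.24.
With uncorrelated errors the cross-covariances are all true-score covariance, so they carry over unchanged; only the diagonal terms shrink to ρᵢσᵢ².
True-score variance = [0.82 + 0.86 + 0.80 + 0.72] + 4.24 = 3.2 + 4.24 = 7.44.
Reliability = 7.44 / 8.24 = 0.903.

0.903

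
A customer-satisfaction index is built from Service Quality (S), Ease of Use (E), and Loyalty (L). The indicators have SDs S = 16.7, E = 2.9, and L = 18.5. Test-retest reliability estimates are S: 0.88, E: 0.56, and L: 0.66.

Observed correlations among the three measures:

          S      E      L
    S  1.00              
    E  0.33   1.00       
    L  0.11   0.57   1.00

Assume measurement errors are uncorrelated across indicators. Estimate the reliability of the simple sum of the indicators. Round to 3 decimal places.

0.806

Var(S+E+L) = 16.7² + 2.9² + 18.5² + 2·[16.7·2.9·0.33 + 16.7·18.5·0.11 + 2.9·18.5·0.57] = 629.55 + 161.094 = 790.644.
Because errors are independent across components, Cov(Tᵢ,Tⱼ) = Cov(Xᵢ,Xⱼ); the off-diagonal part of the true-score variance is the same as above.
True-score variance = [16.7²·0.88 + 2.9²·0.56 + 18.5²·0.66] + 161.094 = 476.018 + 161.094 = 637.112.
Reliability = 637.112 / 790.644 = 0.806.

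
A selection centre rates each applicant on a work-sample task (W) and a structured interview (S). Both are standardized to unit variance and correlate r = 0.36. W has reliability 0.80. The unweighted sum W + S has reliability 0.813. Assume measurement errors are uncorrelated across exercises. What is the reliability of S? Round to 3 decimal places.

0.691

Var(W+S) = 2 + 2·0.36 = 2.720.
True-score variance = ρ_W + ρ_S + 2·0.36, so 0.813 = (0.80 + ρ_S + 0.72) / 2.720.
ρ_S = 0.813·2.720 − 0.80 − 0.72 = 0.691.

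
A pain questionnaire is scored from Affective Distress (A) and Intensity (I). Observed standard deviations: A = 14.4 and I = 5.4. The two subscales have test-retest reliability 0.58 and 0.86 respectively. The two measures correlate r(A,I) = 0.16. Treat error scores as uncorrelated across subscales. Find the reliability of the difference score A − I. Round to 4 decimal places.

0.5692

Var(A−I) = 14.4² + 5.4² − 2·14.4·5.4·0.16 = 236.52 − 24.8832 = 211.637.
With uncorrelated errors the cross-covariances are all true-score covariance, so they carry over unchanged; only the diagonal terms shrink to ρᵢσᵢ².
True-score variance = [14.4²·0.58 + 5.4²·0.86] − 24.8832 = 145.346 − 24.8832 = 120.463.
Reliability = 120.463 / 211.637 = 0.5692.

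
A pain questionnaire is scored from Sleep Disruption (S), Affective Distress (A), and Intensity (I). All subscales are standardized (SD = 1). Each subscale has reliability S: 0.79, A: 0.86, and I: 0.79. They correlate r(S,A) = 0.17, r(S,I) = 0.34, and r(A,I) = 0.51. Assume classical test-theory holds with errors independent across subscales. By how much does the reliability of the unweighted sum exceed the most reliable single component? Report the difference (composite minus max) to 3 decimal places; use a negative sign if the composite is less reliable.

0.029

Var(sum) = 3 + 2.04 = 5.04; true-score variance = 2.44 + 2.04 = 4.48; composite reliability = 0.8889.
Max component reliability = 0.8600.
Difference = 0.8889 − 0.8600 = 0.029.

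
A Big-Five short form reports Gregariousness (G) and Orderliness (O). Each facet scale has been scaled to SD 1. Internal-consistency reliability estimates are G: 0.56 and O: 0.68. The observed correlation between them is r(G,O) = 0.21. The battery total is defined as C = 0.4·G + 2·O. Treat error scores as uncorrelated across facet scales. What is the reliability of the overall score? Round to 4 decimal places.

Var(C) = 0.4² + 2² + 2·[0.8·0.21] = 4.16 + 0.336 = 4.496.
Because errors are independent across components, Cov(Tᵢ,Tⱼ) = Cov(Xᵢ,Xⱼ); the off-diagonal part of the true-score variance is the same as above.
True-score variance = [0.4²·0.56 + 2²·0.68] + 0.336 = 2.8096 + 0.336 = 3.1456.
Reliability = 3.1456 / 4.496 = 0.6996.

0.6996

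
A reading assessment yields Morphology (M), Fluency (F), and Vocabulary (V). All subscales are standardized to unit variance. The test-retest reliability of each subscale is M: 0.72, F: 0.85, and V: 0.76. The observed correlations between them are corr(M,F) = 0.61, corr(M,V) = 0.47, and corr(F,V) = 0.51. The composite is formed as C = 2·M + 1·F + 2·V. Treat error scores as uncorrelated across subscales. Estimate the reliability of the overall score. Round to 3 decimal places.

0.871

Var(C) = 2² + 1 + 2² + 2·[2·0.61 + 4·0.47 + 2·0.51] = 9 + 8.24 = 17.24.
Under uncorrelated errors the observed covariances equal the true-score covariances, so only the own-variance terms attenuate.
True-score variance = [2²·0.72 + 0.85 + 2²·0.76] + 8.24 = 6.77 + 8.24 = 15.01.
Reliability = 15.01 / 17.24 = 0.871.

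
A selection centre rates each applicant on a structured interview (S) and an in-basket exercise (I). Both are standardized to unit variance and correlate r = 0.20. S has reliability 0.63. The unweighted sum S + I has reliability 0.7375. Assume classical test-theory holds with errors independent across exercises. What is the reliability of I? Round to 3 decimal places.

Var(S+I) = 2 + 2·0.20 = 2.400.
True-score variance = ρ_S + ρ_I + 2·0.20, so 0.7375 = (0.63 + ρ_I + 0.40) / 2.400.
ρ_I = 0.7375·2.400 − 0.63 − 0.40 = 0.740.

0.740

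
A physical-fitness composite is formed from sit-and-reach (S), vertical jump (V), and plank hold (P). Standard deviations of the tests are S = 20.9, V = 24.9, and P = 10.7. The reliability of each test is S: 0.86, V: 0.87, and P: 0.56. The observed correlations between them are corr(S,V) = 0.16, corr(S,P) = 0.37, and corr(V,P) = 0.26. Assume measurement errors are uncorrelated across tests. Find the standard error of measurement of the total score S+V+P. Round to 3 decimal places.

13.861

Var(total) = 1171.31 + 470.561 = 1641.87.
True-score variance = 979.18 + 470.561 = 1449.74, so reliability = 0.8830.
Error variance = 1641.87 − 1449.74 = 192.13; SEM = √192.13 = 13.861.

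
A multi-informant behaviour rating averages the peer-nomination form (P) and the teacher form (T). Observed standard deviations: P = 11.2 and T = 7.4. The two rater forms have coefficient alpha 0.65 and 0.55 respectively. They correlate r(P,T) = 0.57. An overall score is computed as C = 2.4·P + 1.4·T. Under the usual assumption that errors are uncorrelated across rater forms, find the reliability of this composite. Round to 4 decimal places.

Var(C) = 2.4²·11.2² + 1.4²·7.4² + 2·[3.36·11.2·7.4·0.57] = 829.864 + 317.464 = 1147.33.
Because errors are independent across components, Cov(Tᵢ,Tⱼ) = Cov(Xᵢ,Xⱼ); the off-diagonal part of the true-score variance is the same as above.
True-score variance = [2.4²·11.2²·0.65 + 1.4²·7.4²·0.55] + 317.464 = 528.679 + 317.464 = 846.142.
Reliability = 846.142 / 1147.33 = 0.7375.

0.7375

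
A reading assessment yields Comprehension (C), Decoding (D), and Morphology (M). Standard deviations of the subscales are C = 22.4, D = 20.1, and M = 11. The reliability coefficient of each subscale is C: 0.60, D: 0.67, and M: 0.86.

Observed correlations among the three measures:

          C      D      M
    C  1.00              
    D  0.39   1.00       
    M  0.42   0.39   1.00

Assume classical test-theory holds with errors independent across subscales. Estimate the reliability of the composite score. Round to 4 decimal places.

Var(C+D+M) = 22.4² + 20.1² + 11² + 2·[22.4·20.1·0.39 + 22.4·11·0.42 + 20.1·11·0.39] = 1026.77 + 730.621 = 1757.39.
Because errors are independent across components, Cov(Tᵢ,Tⱼ) = Cov(Xᵢ,Xⱼ); the off-diagonal part of the true-score variance is the same as above.
True-score variance = [22.4²·0.60 + 20.1²·0.67 + 11²·0.86] + 730.621 = 675.803 + 730.621 = 1406.42.
Reliability = 1406.42 / 1757.39 = 0.8003.

0.8003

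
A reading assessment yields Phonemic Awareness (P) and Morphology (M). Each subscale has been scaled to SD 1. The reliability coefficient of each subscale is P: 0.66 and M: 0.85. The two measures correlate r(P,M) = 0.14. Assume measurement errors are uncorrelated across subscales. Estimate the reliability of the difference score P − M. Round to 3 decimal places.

0.715

Var(P−M) = 1 + 1 − 2·0.14 = 2 − 0.28 = 1.72.
With uncorrelated errors the cross-covariances are all true-score covariance, so they carry over unchanged; only the diagonal terms shrink to ρᵢσᵢ².
True-score variance = [0.66 + 0.85] − 0.28 = 1.51 − 0.28 = 1.23.
Reliability = 1.23 / 1.72 = 0.715.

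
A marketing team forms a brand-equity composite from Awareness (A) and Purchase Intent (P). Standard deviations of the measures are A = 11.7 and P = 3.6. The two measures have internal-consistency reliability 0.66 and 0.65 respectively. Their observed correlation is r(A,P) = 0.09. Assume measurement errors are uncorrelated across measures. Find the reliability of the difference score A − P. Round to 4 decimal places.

Var(A−P) = 11.7² + 3.6² − 2·11.7·3.6·0.09 = 149.85 − 7.5816 = 142.268.
Under uncorrelated errors the observed covariances equal the true-score covariances, so only the own-variance terms attenuate.
True-score variance = [11.7²·0.66 + 3.6²·0.65] − 7.5816 = 98.7714 − 7.5816 = 91.1898.
Reliability = 91.1898 / 142.268 = 0.6410.

0.6410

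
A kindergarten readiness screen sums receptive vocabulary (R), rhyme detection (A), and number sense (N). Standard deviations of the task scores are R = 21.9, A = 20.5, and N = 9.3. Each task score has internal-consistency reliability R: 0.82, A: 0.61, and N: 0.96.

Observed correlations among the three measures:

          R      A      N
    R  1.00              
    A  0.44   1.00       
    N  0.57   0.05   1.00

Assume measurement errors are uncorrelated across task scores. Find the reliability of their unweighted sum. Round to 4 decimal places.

Var(R+A+N) = 21.9² + 20.5² + 9.3² + 2·[21.9·20.5·0.44 + 21.9·9.3·0.57 + 20.5·9.3·0.05] = 986.35 + 646.325 = 1632.67.
Because errors are independent across components, Cov(Tᵢ,Tⱼ) = Cov(Xᵢ,Xⱼ); the off-diagonal part of the true-score variance is the same as above.
True-score variance = [21.9²·0.82 + 20.5²·0.61 + 9.3²·0.96] + 646.325 = 732.663 + 646.325 = 1378.99.
Reliability = 1378.99 / 1632.67 = 0.8446.

0.8446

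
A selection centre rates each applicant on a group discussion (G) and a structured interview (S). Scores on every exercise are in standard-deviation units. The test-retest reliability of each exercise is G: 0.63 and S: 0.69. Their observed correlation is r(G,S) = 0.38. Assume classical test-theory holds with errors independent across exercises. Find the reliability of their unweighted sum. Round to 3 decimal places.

0.754

Var(G+S) = 2 + 2·[0.38] = 2 + 0.76 = 2.76.
Under uncorrelated errors the observed covariances equal the true-score covariances, so only the own-variance terms attenuate.
True-score variance = [0.63 + 0.69] + 0.76 = 1.32 + 0.76 = 2.08.
Reliability = 2.08 / 2.76 = 0.754.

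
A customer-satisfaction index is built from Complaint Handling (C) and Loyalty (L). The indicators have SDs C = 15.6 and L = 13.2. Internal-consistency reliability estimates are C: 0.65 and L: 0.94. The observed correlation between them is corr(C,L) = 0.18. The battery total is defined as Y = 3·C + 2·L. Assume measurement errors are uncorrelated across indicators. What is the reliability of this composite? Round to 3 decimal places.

Var(Y) = 3²·15.6² + 2²·13.2² + 2·[6·15.6·13.2·0.18] = 2887.2 + 444.787 = 3331.99.
Because errors are independent across components, Cov(Tᵢ,Tⱼ) = Cov(Xᵢ,Xⱼ); the off-diagonal part of the true-score variance is the same as above.
True-score variance = [3²·15.6²·0.65 + 2²·13.2²·0.94] + 444.787 = 2078.8 + 444.787 = 2523.59.
Reliability = 2523.59 / 3331.99 = 0.757.

0.757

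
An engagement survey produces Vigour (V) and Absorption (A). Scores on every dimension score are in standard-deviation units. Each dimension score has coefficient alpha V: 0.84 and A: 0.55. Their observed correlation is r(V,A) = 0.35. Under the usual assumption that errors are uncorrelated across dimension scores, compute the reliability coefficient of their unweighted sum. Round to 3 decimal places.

Var(V+A) = 2 + 2·[0.35] = 2 + 0.7 = 2.7.
With uncorrelated errors the cross-covariances are all true-score covariance, so they carry over unchanged; only the diagonal terms shrink to ρᵢσᵢ².
True-score variance = [0.84 + 0.55] + 0.7 = 1.39 + 0.7 = 2.09.
Reliability = 2.09 / 2.7 = 0.774.

0.774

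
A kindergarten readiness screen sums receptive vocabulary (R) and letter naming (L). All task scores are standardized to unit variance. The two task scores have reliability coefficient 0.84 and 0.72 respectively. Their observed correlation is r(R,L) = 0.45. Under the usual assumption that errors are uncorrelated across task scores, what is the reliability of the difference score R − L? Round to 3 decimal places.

0.600

Var(R−L) = 1 + 1 − 2·0.45 = 2 − 0.9 = 1.1.
Under uncorrelated errors the observed covariances equal the true-score covariances, so only the own-variance terms attenuate.
True-score variance = [0.84 + 0.72] − 0.9 = 1.56 − 0.9 = 0.66.
Reliability = 0.66 / 1.1 = 0.600.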